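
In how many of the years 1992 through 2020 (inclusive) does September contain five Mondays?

8

September has 30 days; it has five Mondays when Monday falls among the first (month-length − 28) days — i.e. when September 1 is one of Monday/Sunday.
September 1 by year: 1992:Tue 1993:Wed 1994:Thu 1995:Fri 1996:Sun✓ 1997:Mon✓ 1998:Tue 1999:Wed 2000:Fri 2001:Sat 2002:Sun✓ 2003:Mon✓ 2004:Wed 2005:Thu 2006:Fri 2007:Sat 2008:Mon✓ 2009:Tue 2010:Wed 2011:Thu 2012:Sat 2013:Sun✓ 2014:Mon✓ 2015:Tue 2016:Thu 2017:Fri 2018:Sat 2019:Sun✓ 2020:Tue
Years with five Mondays: 1996, 1997, 2002, 2003, 2008, 2013, 2014, 2019 → 8.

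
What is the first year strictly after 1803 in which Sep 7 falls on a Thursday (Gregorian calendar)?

1809

From one year to the next, a fixed date's weekday advances by 1, or by 2 when a Feb 29 lies between the two dates.
1803: September 7 is Wednesday.
1804: Friday (+2)
1805: Saturday (+1)
1806: Sunday (+1)
1807: Monday (+1)
1808: Wednesday (+2)
1809: Thursday (+1)
Sep 7 falls on a Thursday in 1809.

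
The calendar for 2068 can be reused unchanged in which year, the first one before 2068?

Two years share a calendar iff Jan 1 falls on the same weekday and both are leap or both are common. 2068: Jan 1 is Sunday, leap year.
2067: Jan 1 Saturday, common
2066: Jan 1 Friday, common
2065: Jan 1 Thursday, common
2064: Jan 1 Tuesday, leap
2063: Jan 1 Monday, common
2062: Jan 1 Sunday, common
2061: Jan 1 Saturday, common
2060: Jan 1 Thursday, leap
2059: Jan 1 Wednesday, common
2058: Jan 1 Tuesday, common
2057: Jan 1 Monday, common
2056: Jan 1 Saturday, leap
2055: Jan 1 Friday, common
2054: Jan 1 Thursday, common
2053: Jan 1 Wednesday, common
2052: Jan 1 Monday, leap
2051: Jan 1 Sunday, common
2050: Jan 1 Saturday, common
2049: Jan 1 Friday, common
2048: Jan 1 Wednesday, leap
2047: Jan 1 Tuesday, common
2046: Jan 1 Monday, common
2045: Jan 1 Sunday, common
2044: Jan 1 Friday, leap
2043: Jan 1 Thursday, common
2042: Jan 1 Wednesday, common
2041: Jan 1 Tuesday, common
2040: Jan 1 Sunday, leap
2040 matches on both conditions.

2040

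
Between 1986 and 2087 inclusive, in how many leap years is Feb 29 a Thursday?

Leap years in 1986–2087: 25 of them.
Feb 29 weekday advances by 5 (mod 7) from one leap year to the next four years later (or differs when a century non-leap intervenes).
Leap-day weekdays: 1988:Mon 1992:Sat 1996:Thu✓ 2000:Tue 2004:Sun 2008:Fri 2012:Wed 2016:Mon 2020:Sat 2024:Thu✓ 2028:Tue 2032:Sun 2036:Fri 2040:Wed 2044:Mon 2048:Sat 2052:Thu✓ 2056:Tue 2060:Sun 2064:Fri 2068:Wed 2072:Mon 2076:Sat 2080:Thu✓ 2084:Tue
Thursday: 1996, 2024, 2052, 2080 → 4.

4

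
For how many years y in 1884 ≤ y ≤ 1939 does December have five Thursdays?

December has 31 days; it has five Thursdays when Thursday falls among the first (month-length − 28) days — i.e. when December 1 is one of Thursday/Wednesday/Tuesday.
December 1 by year: 1884:Mon 1885:Tue✓ 1886:Wed✓ 1887:Thu✓ 1888:Sat 1889:Sun 1890:Mon 1891:Tue✓ 1892:Thu✓ 1893:Fri 1894:Sat 1895:Sun 1896:Tue✓ 1897:Wed✓ 1898:Thu✓ …(26 more)… 1925:Tue✓ 1926:Wed✓ 1927:Thu✓ 1928:Sat 1929:Sun 1930:Mon 1931:Tue✓ 1932:Thu✓ 1933:Fri 1934:Sat 1935:Sun 1936:Tue✓ 1937:Wed✓ 1938:Thu✓ 1939:Fri
Years with five Thursdays: 1885, 1886, 1887, 1891, 1892, 1896, 1897, 1898, 1903, 1904, 1908, 1909, 1910, 1914, 1915, 1920, 1921, 1925, 1926, 1927, 1931, 1932, 1936, 1937, 1938 → 25.

25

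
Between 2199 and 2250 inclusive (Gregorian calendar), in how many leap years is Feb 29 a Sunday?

1

Leap years in 2199–2250: 12 of them.
Feb 29 weekday advances by 5 (mod 7) from one leap year to the next four years later (or differs when a century non-leap intervenes).
Leap-day weekdays: 2204:Wed 2208:Mon 2212:Sat 2216:Thu 2220:Tue 2224:Sun✓ 2228:Fri 2232:Wed 2236:Mon 2240:Sat 2244:Thu 2248:Tue
Sunday: 2224 → 1.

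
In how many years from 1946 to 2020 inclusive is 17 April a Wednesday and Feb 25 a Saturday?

Check each year's weekday for 17 April and Feb 25:
  1946: Wed/Mon  1947: Thu/Tue  1948: Sat/Wed  1949: Sun/Fri  1950: Mon/Sat  1951: Tue/Sun  1952: Thu/Mon  1953: Fri/Wed  1954: Sat/Thu  1955: Sun/Fri  1956: Tue/Sat  1957: Wed/Mon  1958: Thu/Tue  1959: Fri/Wed  …(47 more)…  2007: Tue/Sun  2008: Thu/Mon  2009: Fri/Wed  2010: Sat/Thu  2011: Sun/Fri  2012: Tue/Sat  2013: Wed/Mon  2014: Thu/Tue  2015: Fri/Wed  2016: Sun/Thu  2017: Mon/Sat  2018: Tue/Sun  2019: Wed/Mon  2020: Fri/Tue
Both conditions hold in: no year — 0.

0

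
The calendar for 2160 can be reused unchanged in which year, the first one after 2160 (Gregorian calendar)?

2188

Two years share a calendar iff Jan 1 falls on the same weekday and both are leap or both are common. 2160: Jan 1 is Tuesday, leap year.
2161: Jan 1 Thursday, common
2162: Jan 1 Friday, common
2163: Jan 1 Saturday, common
2164: Jan 1 Sunday, leap
2165: Jan 1 Tuesday, common
2166: Jan 1 Wednesday, common
2167: Jan 1 Thursday, common
2168: Jan 1 Friday, leap
2169: Jan 1 Sunday, common
2170: Jan 1 Monday, common
2171: Jan 1 Tuesday, common
2172: Jan 1 Wednesday, leap
2173: Jan 1 Friday, common
2174: Jan 1 Saturday, common
2175: Jan 1 Sunday, common
2176: Jan 1 Monday, leap
2177: Jan 1 Wednesday, common
2178: Jan 1 Thursday, common
2179: Jan 1 Friday, common
2180: Jan 1 Saturday, leap
2181: Jan 1 Monday, common
2182: Jan 1 Tuesday, common
2183: Jan 1 Wednesday, common
2184: Jan 1 Thursday, leap
2185: Jan 1 Saturday, common
2186: Jan 1 Sunday, common
2187: Jan 1 Monday, common
2188: Jan 1 Tuesday, leap
2188 matches on both conditions.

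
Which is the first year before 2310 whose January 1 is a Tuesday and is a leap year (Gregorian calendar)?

2284

Jan 1 advances by 2 weekdays after a leap year and by 1 after a common year.
2310: Jan 1 is Saturday.
2309: Friday
2308: Wednesday (leap)
2307: Tuesday
2306: Monday
2305: Sunday
2304: Friday (leap)
2303: Thursday
2302: Wednesday
2301: Tuesday
2300: Monday
2299: Sunday
2298: Saturday
2297: Friday
2296: Wednesday (leap)
2295: Tuesday
2294: Monday
2293: Sunday
2292: Friday (leap)
2291: Thursday
2290: Wednesday
2289: Tuesday
2288: Sunday (leap)
2287: Saturday
2286: Friday
2285: Thursday
2284: Tuesday (leap)
2284 begins on a Tuesday and is a leap year.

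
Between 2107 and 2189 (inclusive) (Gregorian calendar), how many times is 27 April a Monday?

12

Track 27 April's weekday year by year (advancing +1, or +2 across a Feb 29):
  2107: Wed  2108: Fri (+2)  2109: Sat (+1)  2110: Sun (+1)  2111: Mon (+1) ✓
  2112: Wed (+2)  2113: Thu (+1)  2114: Fri (+1)  2115: Sat (+1)  2116: Mon (+2) ✓
  2117: Tue (+1)  2118: Wed (+1)  2119: Thu (+1)  2120: Sat (+2)  … (55 more years) …
  2176: Sat (+2)  2177: Sun (+1)  2178: Mon (+1) ✓  2179: Tue (+1)  2180: Thu (+2)
  2181: Fri (+1)  2182: Sat (+1)  2183: Sun (+1)  2184: Tue (+2)  2185: Wed (+1)
  2186: Thu (+1)  2187: Fri (+1)  2188: Sun (+2)  2189: Mon (+1) ✓
Monday years: 2111, 2116, 2122, 2133, 2139, 2144, 2150, 2161, 2167, 2172, 2178, 2189 — 12 in total.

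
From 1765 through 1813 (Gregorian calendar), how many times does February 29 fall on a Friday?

Leap years in 1765–1813: 11 of them.
Feb 29 weekday advances by 5 (mod 7) from one leap year to the next four years later (or differs when a century non-leap intervenes).
Leap-day weekdays: 1768:Mon 1772:Sat 1776:Thu 1780:Tue 1784:Sun 1788:Fri✓ 1792:Wed 1796:Mon 1804:Wed 1808:Mon 1812:Sat
Friday: 1788 → 1.

1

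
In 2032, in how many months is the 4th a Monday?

Check the 4th of each month of 2032: Jan 4: Sun, Feb 4: Wed, Mar 4: Thu, Apr 4: Sun, May 4: Tue, Jun 4: Fri, Jul 4: Sun, Aug 4: Wed, Sep 4: Sat, Oct 4: Mon, Nov 4: Thu, Dec 4: Sat.
Monday occurs in October — 1 month.

1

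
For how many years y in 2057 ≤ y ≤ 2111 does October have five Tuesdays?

October has 31 days; it has five Tuesdays when Tuesday falls among the first (month-length − 28) days — i.e. when October 1 is one of Tuesday/Monday/Sunday.
October 1 by year: 2057:Mon✓ 2058:Tue✓ 2059:Wed 2060:Fri 2061:Sat 2062:Sun✓ 2063:Mon✓ 2064:Wed 2065:Thu 2066:Fri 2067:Sat 2068:Mon✓ 2069:Tue✓ 2070:Wed 2071:Thu …(25 more)… 2097:Tue✓ 2098:Wed 2099:Thu 2100:Fri 2101:Sat 2102:Sun✓ 2103:Mon✓ 2104:Wed 2105:Thu 2106:Fri 2107:Sat 2108:Mon✓ 2109:Tue✓ 2110:Wed 2111:Thu
Years with five Tuesdays: 2057, 2058, 2062, 2063, 2068, 2069, 2073, 2074, 2075, 2079, 2080, 2084, 2085, 2086, 2090, 2091, 2096, 2097, 2102, 2103, 2108, 2109 → 22.

22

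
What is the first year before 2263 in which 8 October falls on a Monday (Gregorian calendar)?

2260

From one year to the next, a fixed date's weekday advances by 1, or by 2 when a Feb 29 lies between the two dates.
2263: October 8 is Thursday.
2262: Wednesday (−1)
2261: Tuesday (−1)
2260: Monday (−1)
8 October falls on a Monday in 2260.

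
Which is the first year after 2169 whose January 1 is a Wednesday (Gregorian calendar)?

2172

Jan 1 advances by 2 weekdays after a leap year and by 1 after a common year.
2169: Jan 1 is Sunday.
2170: Monday
2171: Tuesday
2172: Wednesday (leap)
2172 begins on a Wednesday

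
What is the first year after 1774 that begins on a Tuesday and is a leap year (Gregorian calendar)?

Jan 1 advances by 2 weekdays after a leap year and by 1 after a common year.
1774: Jan 1 is Saturday.
1775: Sunday
1776: Monday (leap)
1777: Wednesday
1778: Thursday
1779: Friday
1780: Saturday (leap)
1781: Monday
1782: Tuesday
1783: Wednesday
1784: Thursday (leap)
1785: Saturday
1786: Sunday
1787: Monday
1788: Tuesday (leap)
1788 begins on a Tuesday and is a leap year.

1788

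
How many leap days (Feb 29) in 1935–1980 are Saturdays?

2

Leap years in 1935–1980: 12 of them.
Feb 29 weekday advances by 5 (mod 7) from one leap year to the next four years later (or differs when a century non-leap intervenes).
Leap-day weekdays: 1936:Sat✓ 1940:Thu 1944:Tue 1948:Sun 1952:Fri 1956:Wed 1960:Mon 1964:Sat✓ 1968:Thu 1972:Tue 1976:Sun 1980:Fri
Saturday: 1936, 1964 → 2.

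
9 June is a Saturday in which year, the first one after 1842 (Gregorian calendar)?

From one year to the next, a fixed date's weekday advances by 1, or by 2 when a Feb 29 lies between the two dates.
1842: June 9 is Thursday.
1843: Friday (+1)
1844: Sunday (+2)
1845: Monday (+1)
1846: Tuesday (+1)
1847: Wednesday (+1)
1848: Friday (+2)
1849: Saturday (+1)
9 June falls on a Saturday in 1849.

1849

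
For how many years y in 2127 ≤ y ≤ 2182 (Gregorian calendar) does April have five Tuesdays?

April has 30 days; it has five Tuesdays when Tuesday falls among the first (month-length − 28) days — i.e. when April 1 is one of Tuesday/Monday.
April 1 by year: 2127:Tue✓ 2128:Thu 2129:Fri 2130:Sat 2131:Sun 2132:Tue✓ 2133:Wed 2134:Thu 2135:Fri 2136:Sun 2137:Mon✓ 2138:Tue✓ 2139:Wed 2140:Fri 2141:Sat …(26 more)… 2168:Fri 2169:Sat 2170:Sun 2171:Mon✓ 2172:Wed 2173:Thu 2174:Fri 2175:Sat 2176:Mon✓ 2177:Tue✓ 2178:Wed 2179:Thu 2180:Sat 2181:Sun 2182:Mon✓
Years with five Tuesdays: 2127, 2132, 2137, 2138, 2143, 2148, 2149, 2154, 2155, 2160, 2165, 2166, 2171, 2176, 2177, 2182 → 16.

16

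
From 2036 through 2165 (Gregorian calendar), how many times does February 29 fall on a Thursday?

Leap years in 2036–2165: 32 of them.
Feb 29 weekday advances by 5 (mod 7) from one leap year to the next four years later (or differs when a century non-leap intervenes).
Leap-day weekdays: 2036:Fri 2040:Wed 2044:Mon 2048:Sat 2052:Thu✓ 2056:Tue 2060:Sun 2064:Fri 2068:Wed 2072:Mon 2076:Sat 2080:Thu✓ 2084:Tue …(6 more)… 2116:Sat 2120:Thu✓ 2124:Tue 2128:Sun 2132:Fri 2136:Wed 2140:Mon 2144:Sat 2148:Thu✓ 2152:Tue 2156:Sun 2160:Fri 2164:Wed
Thursday: 2052, 2080, 2120, 2148 → 4.

4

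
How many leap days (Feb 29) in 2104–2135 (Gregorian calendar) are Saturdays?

1

Leap years in 2104–2135: 8 of them.
Feb 29 weekday advances by 5 (mod 7) from one leap year to the next four years later (or differs when a century non-leap intervenes).
Leap-day weekdays: 2104:Fri 2108:Wed 2112:Mon 2116:Sat✓ 2120:Thu 2124:Tue 2128:Sun 2132:Fri
Saturday: 2116 → 1.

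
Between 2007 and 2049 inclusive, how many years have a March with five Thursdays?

March has 31 days; it has five Thursdays when Thursday falls among the first (month-length − 28) days — i.e. when March 1 is one of Thursday/Wednesday/Tuesday.
March 1 by year: 2007:Thu✓ 2008:Sat 2009:Sun 2010:Mon 2011:Tue✓ 2012:Thu✓ 2013:Fri 2014:Sat 2015:Sun 2016:Tue✓ 2017:Wed✓ 2018:Thu✓ 2019:Fri 2020:Sun 2021:Mon …(13 more)… 2035:Thu✓ 2036:Sat 2037:Sun 2038:Mon 2039:Tue✓ 2040:Thu✓ 2041:Fri 2042:Sat 2043:Sun 2044:Tue✓ 2045:Wed✓ 2046:Thu✓ 2047:Fri 2048:Sun 2049:Mon
Years with five Thursdays: 2007, 2011, 2012, 2016, 2017, 2018, 2022, 2023, 2028, 2029, 2033, 2034, 2035, 2039, 2040, 2044, 2045, 2046 → 18.

18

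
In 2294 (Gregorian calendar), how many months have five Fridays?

A month of length L has five Fridays iff its first Friday is on day ≤ L−28 (so day 1–3 in a 31-day month, 1–2 in a 30-day month, day 1 in a leap February).
Checking each month of 2294: Jan starts Mon (31d); Feb starts Thu (28d); Mar starts Thu (31d) ✓; Apr starts Sun (30d); May starts Tue (31d); Jun starts Fri (30d) ✓; Jul starts Sun (31d); Aug starts Wed (31d) ✓; Sep starts Sat (30d); Oct starts Mon (31d); Nov starts Thu (30d) ✓; Dec starts Sat (31d).
Five-Friday months: March, June, August, November → 4.

4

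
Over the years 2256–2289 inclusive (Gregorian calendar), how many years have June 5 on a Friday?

5

Track June 5's weekday year by year (advancing +1, or +2 across a Feb 29):
  2256: Thu  2257: Fri (+1) ✓  2258: Sat (+1)  2259: Sun (+1)  2260: Tue (+2)
  2261: Wed (+1)  2262: Thu (+1)  2263: Fri (+1) ✓  2264: Sun (+2)  2265: Mon (+1)
  2266: Tue (+1)  2267: Wed (+1)  2268: Fri (+2) ✓  2269: Sat (+1)  … (6 more years) …
  2276: Mon (+2)  2277: Tue (+1)  2278: Wed (+1)  2279: Thu (+1)  2280: Sat (+2)
  2281: Sun (+1)  2282: Mon (+1)  2283: Tue (+1)  2284: Thu (+2)  2285: Fri (+1) ✓
  2286: Sat (+1)  2287: Sun (+1)  2288: Tue (+2)  2289: Wed (+1)
Friday years: 2257, 2263, 2268, 2274, 2285 — 5 in total.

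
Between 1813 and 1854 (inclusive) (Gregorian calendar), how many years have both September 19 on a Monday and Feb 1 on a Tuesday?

Check each year's weekday for September 19 and Feb 1:
  1813: Sun/Mon  1814: Mon/Tue ✓  1815: Tue/Wed  1816: Thu/Thu  1817: Fri/Sat  1818: Sat/Sun  1819: Sun/Mon  1820: Tue/Tue  1821: Wed/Thu  1822: Thu/Fri  1823: Fri/Sat  1824: Sun/Sun  1825: Mon/Tue ✓  1826: Tue/Wed  …(14 more)…  1841: Sun/Mon  1842: Mon/Tue ✓  1843: Tue/Wed  1844: Thu/Thu  1845: Fri/Sat  1846: Sat/Sun  1847: Sun/Mon  1848: Tue/Tue  1849: Wed/Thu  1850: Thu/Fri  1851: Fri/Sat  1852: Sun/Sun  1853: Mon/Tue ✓  1854: Tue/Wed
Both conditions hold in: 1814, 1825, 1831, 1842, 1853 — 5.

5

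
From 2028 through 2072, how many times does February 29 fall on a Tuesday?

Leap years in 2028–2072: 12 of them.
Feb 29 weekday advances by 5 (mod 7) from one leap year to the next four years later (or differs when a century non-leap intervenes).
Leap-day weekdays: 2028:Tue✓ 2032:Sun 2036:Fri 2040:Wed 2044:Mon 2048:Sat 2052:Thu 2056:Tue✓ 2060:Sun 2064:Fri 2068:Wed 2072:Mon
Tuesday: 2028, 2056 → 2.

2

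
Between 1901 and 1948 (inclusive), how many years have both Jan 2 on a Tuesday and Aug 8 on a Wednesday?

5

Check each year's weekday for Jan 2 and Aug 8:
  1901: Wed/Thu  1902: Thu/Fri  1903: Fri/Sat  1904: Sat/Mon  1905: Mon/Tue  1906: Tue/Wed ✓  1907: Wed/Thu  1908: Thu/Sat  1909: Sat/Sun  1910: Sun/Mon  1911: Mon/Tue  1912: Tue/Thu  1913: Thu/Fri  1914: Fri/Sat  …(20 more)…  1935: Wed/Thu  1936: Thu/Sat  1937: Sat/Sun  1938: Sun/Mon  1939: Mon/Tue  1940: Tue/Thu  1941: Thu/Fri  1942: Fri/Sat  1943: Sat/Sun  1944: Sun/Tue  1945: Tue/Wed ✓  1946: Wed/Thu  1947: Thu/Fri  1948: Fri/Sun
Both conditions hold in: 1906, 1917, 1923, 1934, 1945 — 5.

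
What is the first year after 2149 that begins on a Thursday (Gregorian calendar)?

Jan 1 advances by 2 weekdays after a leap year and by 1 after a common year.
2149: Jan 1 is Wednesday.
2150: Thursday
2150 begins on a Thursday

2150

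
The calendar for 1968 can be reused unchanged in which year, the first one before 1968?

1940

Two years share a calendar iff Jan 1 falls on the same weekday and both are leap or both are common. 1968: Jan 1 is Monday, leap year.
1967: Jan 1 Sunday, common
1966: Jan 1 Saturday, common
1965: Jan 1 Friday, common
1964: Jan 1 Wednesday, leap
1963: Jan 1 Tuesday, common
1962: Jan 1 Monday, common
1961: Jan 1 Sunday, common
1960: Jan 1 Friday, leap
1959: Jan 1 Thursday, common
1958: Jan 1 Wednesday, common
1957: Jan 1 Tuesday, common
1956: Jan 1 Sunday, leap
1955: Jan 1 Saturday, common
1954: Jan 1 Friday, common
1953: Jan 1 Thursday, common
1952: Jan 1 Tuesday, leap
1951: Jan 1 Monday, common
1950: Jan 1 Sunday, common
1949: Jan 1 Saturday, common
1948: Jan 1 Thursday, leap
1947: Jan 1 Wednesday, common
1946: Jan 1 Tuesday, common
1945: Jan 1 Monday, common
1944: Jan 1 Saturday, leap
1943: Jan 1 Friday, common
1942: Jan 1 Thursday, common
1941: Jan 1 Wednesday, common
1940: Jan 1 Monday, leap
1940 matches on both conditions.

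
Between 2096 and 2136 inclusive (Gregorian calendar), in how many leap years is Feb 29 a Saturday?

Leap years in 2096–2136: 10 of them.
Feb 29 weekday advances by 5 (mod 7) from one leap year to the next four years later (or differs when a century non-leap intervenes).
Leap-day weekdays: 2096:Wed 2104:Fri 2108:Wed 2112:Mon 2116:Sat✓ 2120:Thu 2124:Tue 2128:Sun 2132:Fri 2136:Wed
Saturday: 2116 → 1.

1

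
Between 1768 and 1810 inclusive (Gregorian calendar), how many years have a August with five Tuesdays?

August has 31 days; it has five Tuesdays when Tuesday falls among the first (month-length − 28) days — i.e. when August 1 is one of Tuesday/Monday/Sunday.
August 1 by year: 1768:Mon✓ 1769:Tue✓ 1770:Wed 1771:Thu 1772:Sat 1773:Sun✓ 1774:Mon✓ 1775:Tue✓ 1776:Thu 1777:Fri 1778:Sat 1779:Sun✓ 1780:Tue✓ 1781:Wed 1782:Thu …(13 more)… 1796:Mon✓ 1797:Tue✓ 1798:Wed 1799:Thu 1800:Fri 1801:Sat 1802:Sun✓ 1803:Mon✓ 1804:Wed 1805:Thu 1806:Fri 1807:Sat 1808:Mon✓ 1809:Tue✓ 1810:Wed
Years with five Tuesdays: 1768, 1769, 1773, 1774, 1775, 1779, 1780, 1784, 1785, 1786, 1790, 1791, 1796, 1797, 1802, 1803, 1808, 1809 → 18.

18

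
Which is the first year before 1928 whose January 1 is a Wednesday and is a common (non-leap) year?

Jan 1 advances by 2 weekdays after a leap year and by 1 after a common year.
1928: Jan 1 is Sunday (leap).
1927: Saturday
1926: Friday
1925: Thursday
1924: Tuesday (leap)
1923: Monday
1922: Sunday
1921: Saturday
1920: Thursday (leap)
1919: Wednesday
1919 begins on a Wednesday and is a common year.

1919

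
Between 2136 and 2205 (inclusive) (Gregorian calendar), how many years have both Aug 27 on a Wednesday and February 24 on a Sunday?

Check each year's weekday for Aug 27 and February 24:
  2136: Mon/Fri  2137: Tue/Sun  2138: Wed/Mon  2139: Thu/Tue  2140: Sat/Wed  2141: Sun/Fri  2142: Mon/Sat  2143: Tue/Sun  2144: Thu/Mon  2145: Fri/Wed  2146: Sat/Thu  2147: Sun/Fri  2148: Tue/Sat  2149: Wed/Mon  …(42 more)…  2192: Mon/Fri  2193: Tue/Sun  2194: Wed/Mon  2195: Thu/Tue  2196: Sat/Wed  2197: Sun/Fri  2198: Mon/Sat  2199: Tue/Sun  2200: Wed/Mon  2201: Thu/Tue  2202: Fri/Wed  2203: Sat/Thu  2204: Mon/Fri  2205: Tue/Sun
Both conditions hold in: 2160, 2188 — 2.

2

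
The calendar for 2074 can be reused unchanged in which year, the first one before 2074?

Two years share a calendar iff Jan 1 falls on the same weekday and both are leap or both are common. 2074: Jan 1 is Monday, common year.
2073: Jan 1 Sunday, common
2072: Jan 1 Friday, leap
2071: Jan 1 Thursday, common
2070: Jan 1 Wednesday, common
2069: Jan 1 Tuesday, common
2068: Jan 1 Sunday, leap
2067: Jan 1 Saturday, common
2066: Jan 1 Friday, common
2065: Jan 1 Thursday, common
2064: Jan 1 Tuesday, leap
2063: Jan 1 Monday, common
2063 matches on both conditions.

2063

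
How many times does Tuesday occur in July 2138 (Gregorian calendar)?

5

July 2138 has 31 days and begins on Tuesday.
The first Tuesday is July 1.
Tuesdays fall on 1, 8, 15, 22, 29 — that's 5.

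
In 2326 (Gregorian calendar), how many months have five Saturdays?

4

A month of length L has five Saturdays iff its first Saturday is on day ≤ L−28 (so day 1–3 in a 31-day month, 1–2 in a 30-day month, day 1 in a leap February).
Checking each month of 2326: Jan starts Fri (31d) ✓; Feb starts Mon (28d); Mar starts Mon (31d); Apr starts Thu (30d); May starts Sat (31d) ✓; Jun starts Tue (30d); Jul starts Thu (31d) ✓; Aug starts Sun (31d); Sep starts Wed (30d); Oct starts Fri (31d) ✓; Nov starts Mon (30d); Dec starts Wed (31d).
Five-Saturday months: January, May, July, October → 4.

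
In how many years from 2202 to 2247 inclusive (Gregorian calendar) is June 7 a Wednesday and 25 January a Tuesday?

1

Check each year's weekday for June 7 and 25 January:
  2202: Mon/Mon  2203: Tue/Tue  2204: Thu/Wed  2205: Fri/Fri  2206: Sat/Sat  2207: Sun/Sun  2208: Tue/Mon  2209: Wed/Wed  2210: Thu/Thu  2211: Fri/Fri  2212: Sun/Sat  2213: Mon/Mon  2214: Tue/Tue  2215: Wed/Wed  …(18 more)…  2234: Sat/Sat  2235: Sun/Sun  2236: Tue/Mon  2237: Wed/Wed  2238: Thu/Thu  2239: Fri/Fri  2240: Sun/Sat  2241: Mon/Mon  2242: Tue/Tue  2243: Wed/Wed  2244: Fri/Thu  2245: Sat/Sat  2246: Sun/Sun  2247: Mon/Mon
Both conditions hold in: 2220 — 1.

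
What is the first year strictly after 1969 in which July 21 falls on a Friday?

1972

From one year to the next, a fixed date's weekday advances by 1, or by 2 when a Feb 29 lies between the two dates.
1969: July 21 is Monday.
1970: Tuesday (+1)
1971: Wednesday (+1)
1972: Friday (+2)
July 21 falls on a Friday in 1972.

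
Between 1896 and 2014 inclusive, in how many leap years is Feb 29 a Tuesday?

4

Leap years in 1896–2014: 29 of them.
Feb 29 weekday advances by 5 (mod 7) from one leap year to the next four years later (or differs when a century non-leap intervenes).
Leap-day weekdays: 1896:Sat 1904:Mon 1908:Sat 1912:Thu 1916:Tue✓ 1920:Sun 1924:Fri 1928:Wed 1932:Mon 1936:Sat 1940:Thu 1944:Tue✓ 1948:Sun …(3 more)… 1964:Sat 1968:Thu 1972:Tue✓ 1976:Sun 1980:Fri 1984:Wed 1988:Mon 1992:Sat 1996:Thu 2000:Tue✓ 2004:Sun 2008:Fri 2012:Wed
Tuesday: 1916, 1944, 1972, 2000 → 4.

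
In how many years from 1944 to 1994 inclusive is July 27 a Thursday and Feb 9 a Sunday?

0

Check each year's weekday for July 27 and Feb 9:
  1944: Thu/Wed  1945: Fri/Fri  1946: Sat/Sat  1947: Sun/Sun  1948: Tue/Mon  1949: Wed/Wed  1950: Thu/Thu  1951: Fri/Fri  1952: Sun/Sat  1953: Mon/Mon  1954: Tue/Tue  1955: Wed/Wed  1956: Fri/Thu  1957: Sat/Sat  …(23 more)…  1981: Mon/Mon  1982: Tue/Tue  1983: Wed/Wed  1984: Fri/Thu  1985: Sat/Sat  1986: Sun/Sun  1987: Mon/Mon  1988: Wed/Tue  1989: Thu/Thu  1990: Fri/Fri  1991: Sat/Sat  1992: Mon/Sun  1993: Tue/Tue  1994: Wed/Wed
Both conditions hold in: no year — 0.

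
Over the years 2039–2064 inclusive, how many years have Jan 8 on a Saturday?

Track Jan 8's weekday year by year (advancing +1, or +2 across a Feb 29):
  2039: Sat ✓  2040: Sun (+1)  2041: Tue (+2)  2042: Wed (+1)  2043: Thu (+1)
  2044: Fri (+1)  2045: Sun (+2)  2046: Mon (+1)  2047: Tue (+1)  2048: Wed (+1)
  2049: Fri (+2)  2050: Sat (+1) ✓  2051: Sun (+1)  2052: Mon (+1)  2053: Wed (+2)
  2054: Thu (+1)  2055: Fri (+1)  2056: Sat (+1) ✓  2057: Mon (+2)  2058: Tue (+1)
  2059: Wed (+1)  2060: Thu (+1)  2061: Sat (+2) ✓  2062: Sun (+1)  2063: Mon (+1)
  2064: Tue (+1)
Saturday years: 2039, 2050, 2056, 2061 — 4 in total.

4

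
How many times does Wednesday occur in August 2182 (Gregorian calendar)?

4

August 2182 has 31 days and begins on Thursday.
The first Wednesday is August 7.
Wednesdays fall on 7, 14, 21, 28 — that's 4.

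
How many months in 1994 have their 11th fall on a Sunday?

Check the 11th of each month of 1994: Jan 11: Tue, Feb 11: Fri, Mar 11: Fri, Apr 11: Mon, May 11: Wed, Jun 11: Sat, Jul 11: Mon, Aug 11: Thu, Sep 11: Sun, Oct 11: Tue, Nov 11: Fri, Dec 11: Sun.
Sunday occurs in September, December — 2 months.

2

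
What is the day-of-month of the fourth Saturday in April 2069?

April 1, 2069 is a Monday, so the first Saturday is the 6th.
The fourth Saturday is 6 + 21 = 27.

27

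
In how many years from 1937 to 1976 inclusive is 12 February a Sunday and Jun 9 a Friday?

4

Check each year's weekday for 12 February and Jun 9:
  1937: Fri/Wed  1938: Sat/Thu  1939: Sun/Fri ✓  1940: Mon/Sun  1941: Wed/Mon  1942: Thu/Tue  1943: Fri/Wed  1944: Sat/Fri  1945: Mon/Sat  1946: Tue/Sun  1947: Wed/Mon  1948: Thu/Wed  1949: Sat/Thu  1950: Sun/Fri ✓  …(12 more)…  1963: Tue/Sun  1964: Wed/Tue  1965: Fri/Wed  1966: Sat/Thu  1967: Sun/Fri ✓  1968: Mon/Sun  1969: Wed/Mon  1970: Thu/Tue  1971: Fri/Wed  1972: Sat/Fri  1973: Mon/Sat  1974: Tue/Sun  1975: Wed/Mon  1976: Thu/Wed
Both conditions hold in: 1939, 1950, 1961, 1967 — 4.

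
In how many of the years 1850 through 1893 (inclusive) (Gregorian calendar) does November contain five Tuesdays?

13

November has 30 days; it has five Tuesdays when Tuesday falls among the first (month-length − 28) days — i.e. when November 1 is one of Tuesday/Monday.
November 1 by year: 1850:Fri 1851:Sat 1852:Mon✓ 1853:Tue✓ 1854:Wed 1855:Thu 1856:Sat 1857:Sun 1858:Mon✓ 1859:Tue✓ 1860:Thu 1861:Fri 1862:Sat 1863:Sun 1864:Tue✓ …(14 more)… 1879:Sat 1880:Mon✓ 1881:Tue✓ 1882:Wed 1883:Thu 1884:Sat 1885:Sun 1886:Mon✓ 1887:Tue✓ 1888:Thu 1889:Fri 1890:Sat 1891:Sun 1892:Tue✓ 1893:Wed
Years with five Tuesdays: 1852, 1853, 1858, 1859, 1864, 1869, 1870, 1875, 1880, 1881, 1886, 1887, 1892 → 13.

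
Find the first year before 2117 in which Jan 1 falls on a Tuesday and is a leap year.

Jan 1 advances by 2 weekdays after a leap year and by 1 after a common year.
2117: Jan 1 is Friday.
2116: Wednesday (leap)
2115: Tuesday
2114: Monday
2113: Sunday
2112: Friday (leap)
2111: Thursday
2110: Wednesday
2109: Tuesday
2108: Sunday (leap)
2107: Saturday
2106: Friday
2105: Thursday
2104: Tuesday (leap)
2104 begins on a Tuesday and is a leap year.

2104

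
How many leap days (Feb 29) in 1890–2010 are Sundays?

Leap years in 1890–2010: 29 of them.
Feb 29 weekday advances by 5 (mod 7) from one leap year to the next four years later (or differs when a century non-leap intervenes).
Leap-day weekdays: 1892:Mon 1896:Sat 1904:Mon 1908:Sat 1912:Thu 1916:Tue 1920:Sun✓ 1924:Fri 1928:Wed 1932:Mon 1936:Sat 1940:Thu 1944:Tue …(3 more)… 1960:Mon 1964:Sat 1968:Thu 1972:Tue 1976:Sun✓ 1980:Fri 1984:Wed 1988:Mon 1992:Sat 1996:Thu 2000:Tue 2004:Sun✓ 2008:Fri
Sunday: 1920, 1948, 1976, 2004 → 4.

4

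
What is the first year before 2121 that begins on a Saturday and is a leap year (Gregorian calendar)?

Jan 1 advances by 2 weekdays after a leap year and by 1 after a common year.
2121: Jan 1 is Wednesday.
2120: Monday (leap)
2119: Sunday
2118: Saturday
2117: Friday
2116: Wednesday (leap)
2115: Tuesday
2114: Monday
2113: Sunday
2112: Friday (leap)
2111: Thursday
2110: Wednesday
2109: Tuesday
2108: Sunday (leap)
2107: Saturday
2106: Friday
2105: Thursday
2104: Tuesday (leap)
2103: Monday
2102: Sunday
2101: Saturday
2100: Friday
2099: Thursday
2098: Wednesday
2097: Tuesday
2096: Sunday (leap)
2095: Saturday
2094: Friday
2093: Thursday
2092: Tuesday (leap)
2091: Monday
2090: Sunday
2089: Saturday
2088: Thursday (leap)
2087: Wednesday
2086: Tuesday
2085: Monday
2084: Saturday (leap)
2084 begins on a Saturday and is a leap year.

2084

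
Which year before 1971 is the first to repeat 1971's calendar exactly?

Two years share a calendar iff Jan 1 falls on the same weekday and both are leap or both are common. 1971: Jan 1 is Friday, common year.
1970: Jan 1 Thursday, common
1969: Jan 1 Wednesday, common
1968: Jan 1 Monday, leap
1967: Jan 1 Sunday, common
1966: Jan 1 Saturday, common
1965: Jan 1 Friday, common
1965 matches on both conditions.

1965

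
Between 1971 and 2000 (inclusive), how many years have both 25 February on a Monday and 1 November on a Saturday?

1

Check each year's weekday for 25 February and 1 November:
  1971: Thu/Mon  1972: Fri/Wed  1973: Sun/Thu  1974: Mon/Fri  1975: Tue/Sat  1976: Wed/Mon  1977: Fri/Tue  1978: Sat/Wed  1979: Sun/Thu  1980: Mon/Sat ✓  1981: Wed/Sun  1982: Thu/Mon  1983: Fri/Tue  1984: Sat/Thu  1985: Mon/Fri  1986: Tue/Sat  1987: Wed/Sun  1988: Thu/Tue  1989: Sat/Wed  1990: Sun/Thu  1991: Mon/Fri  1992: Tue/Sun  1993: Thu/Mon  1994: Fri/Tue  1995: Sat/Wed  1996: Sun/Fri  1997: Tue/Sat  1998: Wed/Sun  1999: Thu/Mon  2000: Fri/Wed
Both conditions hold in: 1980 — 1.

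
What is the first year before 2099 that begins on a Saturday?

Jan 1 advances by 2 weekdays after a leap year and by 1 after a common year.
2099: Jan 1 is Thursday.
2098: Wednesday
2097: Tuesday
2096: Sunday (leap)
2095: Saturday
2095 begins on a Saturday

2095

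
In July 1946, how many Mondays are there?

5

July 1946 has 31 days and begins on Monday.
The first Monday is July 1.
Mondays fall on 1, 8, 15, 22, 29 — that's 5.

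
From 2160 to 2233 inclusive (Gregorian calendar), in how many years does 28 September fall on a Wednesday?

Track 28 September's weekday year by year (advancing +1, or +2 across a Feb 29):
  2160: Sun  2161: Mon (+1)  2162: Tue (+1)  2163: Wed (+1) ✓  2164: Fri (+2)
  2165: Sat (+1)  2166: Sun (+1)  2167: Mon (+1)  2168: Wed (+2) ✓  2169: Thu (+1)
  2170: Fri (+1)  2171: Sat (+1)  2172: Mon (+2)  2173: Tue (+1)  … (46 more years) …
  2220: Thu (+2)  2221: Fri (+1)  2222: Sat (+1)  2223: Sun (+1)  2224: Tue (+2)
  2225: Wed (+1) ✓  2226: Thu (+1)  2227: Fri (+1)  2228: Sun (+2)  2229: Mon (+1)
  2230: Tue (+1)  2231: Wed (+1) ✓  2232: Fri (+2)  2233: Sat (+1)
Wednesday years: 2163, 2168, 2174, 2185, 2191, 2196, 2203, 2208, 2214, 2225, 2231 — 11 in total.

11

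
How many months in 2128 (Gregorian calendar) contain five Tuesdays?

A month of length L has five Tuesdays iff its first Tuesday is on day ≤ L−28 (so day 1–3 in a 31-day month, 1–2 in a 30-day month, day 1 in a leap February).
Checking each month of 2128: Jan starts Thu (31d); Feb starts Sun (29d); Mar starts Mon (31d) ✓; Apr starts Thu (30d); May starts Sat (31d); Jun starts Tue (30d) ✓; Jul starts Thu (31d); Aug starts Sun (31d) ✓; Sep starts Wed (30d); Oct starts Fri (31d); Nov starts Mon (30d) ✓; Dec starts Wed (31d).
Five-Tuesday months: March, June, August, November → 4.

4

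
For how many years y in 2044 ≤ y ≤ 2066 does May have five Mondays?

May has 31 days; it has five Mondays when Monday falls among the first (month-length − 28) days — i.e. when May 1 is one of Monday/Sunday/Saturday.
May 1 by year: 2044:Sun✓ 2045:Mon✓ 2046:Tue 2047:Wed 2048:Fri 2049:Sat✓ 2050:Sun✓ 2051:Mon✓ 2052:Wed 2053:Thu 2054:Fri 2055:Sat✓ 2056:Mon✓ 2057:Tue 2058:Wed 2059:Thu 2060:Sat✓ 2061:Sun✓ 2062:Mon✓ 2063:Tue 2064:Thu 2065:Fri 2066:Sat✓
Years with five Mondays: 2044, 2045, 2049, 2050, 2051, 2055, 2056, 2060, 2061, 2062, 2066 → 11.

11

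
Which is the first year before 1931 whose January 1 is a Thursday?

1925

Jan 1 advances by 2 weekdays after a leap year and by 1 after a common year.
1931: Jan 1 is Thursday.
1930: Wednesday
1929: Tuesday
1928: Sunday (leap)
1927: Saturday
1926: Friday
1925: Thursday
1925 begins on a Thursday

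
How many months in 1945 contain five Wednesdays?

A month of length L has five Wednesdays iff its first Wednesday is on day ≤ L−28 (so day 1–3 in a 31-day month, 1–2 in a 30-day month, day 1 in a leap February).
Checking each month of 1945: Jan starts Mon (31d) ✓; Feb starts Thu (28d); Mar starts Thu (31d); Apr starts Sun (30d); May starts Tue (31d) ✓; Jun starts Fri (30d); Jul starts Sun (31d); Aug starts Wed (31d) ✓; Sep starts Sat (30d); Oct starts Mon (31d) ✓; Nov starts Thu (30d); Dec starts Sat (31d).
Five-Wednesday months: January, May, August, October → 4.

4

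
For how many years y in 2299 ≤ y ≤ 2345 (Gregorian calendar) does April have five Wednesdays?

13

April has 30 days; it has five Wednesdays when Wednesday falls among the first (month-length − 28) days — i.e. when April 1 is one of Wednesday/Tuesday.
April 1 by year: 2299:Sat 2300:Sun 2301:Mon 2302:Tue✓ 2303:Wed✓ 2304:Fri 2305:Sat 2306:Sun 2307:Mon 2308:Wed✓ 2309:Thu 2310:Fri 2311:Sat 2312:Mon 2313:Tue✓ …(17 more)… 2331:Wed✓ 2332:Fri 2333:Sat 2334:Sun 2335:Mon 2336:Wed✓ 2337:Thu 2338:Fri 2339:Sat 2340:Mon 2341:Tue✓ 2342:Wed✓ 2343:Thu 2344:Sat 2345:Sun
Years with five Wednesdays: 2302, 2303, 2308, 2313, 2314, 2319, 2324, 2325, 2330, 2331, 2336, 2341, 2342 → 13.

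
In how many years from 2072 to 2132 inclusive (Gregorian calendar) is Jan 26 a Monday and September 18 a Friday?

Check each year's weekday for Jan 26 and September 18:
  2072: Tue/Sun  2073: Thu/Mon  2074: Fri/Tue  2075: Sat/Wed  2076: Sun/Fri  2077: Tue/Sat  2078: Wed/Sun  2079: Thu/Mon  2080: Fri/Wed  2081: Sun/Thu  2082: Mon/Fri ✓  2083: Tue/Sat  2084: Wed/Mon  2085: Fri/Tue  …(33 more)…  2119: Thu/Mon  2120: Fri/Wed  2121: Sun/Thu  2122: Mon/Fri ✓  2123: Tue/Sat  2124: Wed/Mon  2125: Fri/Tue  2126: Sat/Wed  2127: Sun/Thu  2128: Mon/Sat  2129: Wed/Sun  2130: Thu/Mon  2131: Fri/Tue  2132: Sat/Thu
Both conditions hold in: 2082, 2093, 2099, 2105, 2111, 2122 — 6.

6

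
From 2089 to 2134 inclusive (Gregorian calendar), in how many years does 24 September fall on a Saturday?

Track 24 September's weekday year by year (advancing +1, or +2 across a Feb 29):
  2089: Sat ✓  2090: Sun (+1)  2091: Mon (+1)  2092: Wed (+2)  2093: Thu (+1)
  2094: Fri (+1)  2095: Sat (+1) ✓  2096: Mon (+2)  2097: Tue (+1)  2098: Wed (+1)
  2099: Thu (+1)  2100: Fri (+1)  2101: Sat (+1) ✓  2102: Sun (+1)  … (18 more years) …
  2121: Wed (+1)  2122: Thu (+1)  2123: Fri (+1)  2124: Sun (+2)  2125: Mon (+1)
  2126: Tue (+1)  2127: Wed (+1)  2128: Fri (+2)  2129: Sat (+1) ✓  2130: Sun (+1)
  2131: Mon (+1)  2132: Wed (+2)  2133: Thu (+1)  2134: Fri (+1)
Saturday years: 2089, 2095, 2101, 2107, 2112, 2118, 2129 — 7 in total.

7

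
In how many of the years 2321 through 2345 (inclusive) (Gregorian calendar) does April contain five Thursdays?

April has 30 days; it has five Thursdays when Thursday falls among the first (month-length − 28) days — i.e. when April 1 is one of Thursday/Wednesday.
April 1 by year: 2321:Fri 2322:Sat 2323:Sun 2324:Tue 2325:Wed✓ 2326:Thu✓ 2327:Fri 2328:Sun 2329:Mon 2330:Tue 2331:Wed✓ 2332:Fri 2333:Sat 2334:Sun 2335:Mon 2336:Wed✓ 2337:Thu✓ 2338:Fri 2339:Sat 2340:Mon 2341:Tue 2342:Wed✓ 2343:Thu✓ 2344:Sat 2345:Sun
Years with five Thursdays: 2325, 2326, 2331, 2336, 2337, 2342, 2343 → 7.

7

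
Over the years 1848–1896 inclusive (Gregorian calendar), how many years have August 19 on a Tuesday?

7

Track August 19's weekday year by year (advancing +1, or +2 across a Feb 29):
  1848: Sat  1849: Sun (+1)  1850: Mon (+1)  1851: Tue (+1) ✓  1852: Thu (+2)
  1853: Fri (+1)  1854: Sat (+1)  1855: Sun (+1)  1856: Tue (+2) ✓  1857: Wed (+1)
  1858: Thu (+1)  1859: Fri (+1)  1860: Sun (+2)  1861: Mon (+1)  … (21 more years) …
  1883: Sun (+1)  1884: Tue (+2) ✓  1885: Wed (+1)  1886: Thu (+1)  1887: Fri (+1)
  1888: Sun (+2)  1889: Mon (+1)  1890: Tue (+1) ✓  1891: Wed (+1)  1892: Fri (+2)
  1893: Sat (+1)  1894: Sun (+1)  1895: Mon (+1)  1896: Wed (+2)
Tuesday years: 1851, 1856, 1862, 1873, 1879, 1884, 1890 — 7 in total.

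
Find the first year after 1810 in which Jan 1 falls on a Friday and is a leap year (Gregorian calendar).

Jan 1 advances by 2 weekdays after a leap year and by 1 after a common year.
1810: Jan 1 is Monday.
1811: Tuesday
1812: Wednesday (leap)
1813: Friday
1814: Saturday
1815: Sunday
1816: Monday (leap)
1817: Wednesday
1818: Thursday
1819: Friday
1820: Saturday (leap)
1821: Monday
1822: Tuesday
1823: Wednesday
1824: Thursday (leap)
1825: Saturday
1826: Sunday
1827: Monday
1828: Tuesday (leap)
1829: Thursday
1830: Friday
1831: Saturday
1832: Sunday (leap)
1833: Tuesday
1834: Wednesday
1835: Thursday
1836: Friday (leap)
1836 begins on a Friday and is a leap year.

1836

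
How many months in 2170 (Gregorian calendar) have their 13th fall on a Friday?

2

Check the 13th of each month of 2170: Jan 13: Sat, Feb 13: Tue, Mar 13: Tue, Apr 13: Fri, May 13: Sun, Jun 13: Wed, Jul 13: Fri, Aug 13: Mon, Sep 13: Thu, Oct 13: Sat, Nov 13: Tue, Dec 13: Thu.
Friday occurs in April, July — 2 months.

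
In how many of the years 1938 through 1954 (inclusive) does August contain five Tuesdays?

8

August has 31 days; it has five Tuesdays when Tuesday falls among the first (month-length − 28) days — i.e. when August 1 is one of Tuesday/Monday/Sunday.
August 1 by year: 1938:Mon✓ 1939:Tue✓ 1940:Thu 1941:Fri 1942:Sat 1943:Sun✓ 1944:Tue✓ 1945:Wed 1946:Thu 1947:Fri 1948:Sun✓ 1949:Mon✓ 1950:Tue✓ 1951:Wed 1952:Fri 1953:Sat 1954:Sun✓
Years with five Tuesdays: 1938, 1939, 1943, 1944, 1948, 1949, 1950, 1954 → 8.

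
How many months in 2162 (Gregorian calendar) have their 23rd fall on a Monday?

Check the 23rd of each month of 2162: Jan 23: Sat, Feb 23: Tue, Mar 23: Tue, Apr 23: Fri, May 23: Sun, Jun 23: Wed, Jul 23: Fri, Aug 23: Mon, Sep 23: Thu, Oct 23: Sat, Nov 23: Tue, Dec 23: Thu.
Monday occurs in August — 1 month.

1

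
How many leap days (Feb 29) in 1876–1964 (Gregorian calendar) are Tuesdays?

Leap years in 1876–1964: 22 of them.
Feb 29 weekday advances by 5 (mod 7) from one leap year to the next four years later (or differs when a century non-leap intervenes).
Leap-day weekdays: 1876:Tue✓ 1880:Sun 1884:Fri 1888:Wed 1892:Mon 1896:Sat 1904:Mon 1908:Sat 1912:Thu 1916:Tue✓ 1920:Sun 1924:Fri 1928:Wed 1932:Mon 1936:Sat 1940:Thu 1944:Tue✓ 1948:Sun 1952:Fri 1956:Wed 1960:Mon 1964:Sat
Tuesday: 1876, 1916, 1944 → 3.

3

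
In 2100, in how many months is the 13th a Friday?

1

Check the 13th of each month of 2100: Jan 13: Wed, Feb 13: Sat, Mar 13: Sat, Apr 13: Tue, May 13: Thu, Jun 13: Sun, Jul 13: Tue, Aug 13: Fri, Sep 13: Mon, Oct 13: Wed, Nov 13: Sat, Dec 13: Mon.
Friday occurs in August — 1 month.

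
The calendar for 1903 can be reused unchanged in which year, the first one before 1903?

Two years share a calendar iff Jan 1 falls on the same weekday and both are leap or both are common. 1903: Jan 1 is Thursday, common year.
1902: Jan 1 Wednesday, common
1901: Jan 1 Tuesday, common
1900: Jan 1 Monday, common
1899: Jan 1 Sunday, common
1898: Jan 1 Saturday, common
1897: Jan 1 Friday, common
1896: Jan 1 Wednesday, leap
1895: Jan 1 Tuesday, common
1894: Jan 1 Monday, common
1893: Jan 1 Sunday, common
1892: Jan 1 Friday, leap
1891: Jan 1 Thursday, common
1891 matches on both conditions.

1891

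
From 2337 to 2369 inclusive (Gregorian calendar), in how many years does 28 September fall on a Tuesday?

5

Track 28 September's weekday year by year (advancing +1, or +2 across a Feb 29):
  2337: Tue ✓  2338: Wed (+1)  2339: Thu (+1)  2340: Sat (+2)  2341: Sun (+1)
  2342: Mon (+1)  2343: Tue (+1) ✓  2344: Thu (+2)  2345: Fri (+1)  2346: Sat (+1)
  2347: Sun (+1)  2348: Tue (+2) ✓  2349: Wed (+1)  2350: Thu (+1)  … (5 more years) …
  2356: Fri (+2)  2357: Sat (+1)  2358: Sun (+1)  2359: Mon (+1)  2360: Wed (+2)
  2361: Thu (+1)  2362: Fri (+1)  2363: Sat (+1)  2364: Mon (+2)  2365: Tue (+1) ✓
  2366: Wed (+1)  2367: Thu (+1)  2368: Sat (+2)  2369: Sun (+1)
Tuesday years: 2337, 2343, 2348, 2354, 2365 — 5 in total.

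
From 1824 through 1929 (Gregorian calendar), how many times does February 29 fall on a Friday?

4

Leap years in 1824–1929: 26 of them.
Feb 29 weekday advances by 5 (mod 7) from one leap year to the next four years later (or differs when a century non-leap intervenes).
Leap-day weekdays: 1824:Sun 1828:Fri✓ 1832:Wed 1836:Mon 1840:Sat 1844:Thu 1848:Tue 1852:Sun 1856:Fri✓ 1860:Wed 1864:Mon 1868:Sat 1872:Thu 1876:Tue 1880:Sun 1884:Fri✓ 1888:Wed 1892:Mon 1896:Sat 1904:Mon 1908:Sat 1912:Thu 1916:Tue 1920:Sun 1924:Fri✓ 1928:Wed
Friday: 1828, 1856, 1884, 1924 → 4.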